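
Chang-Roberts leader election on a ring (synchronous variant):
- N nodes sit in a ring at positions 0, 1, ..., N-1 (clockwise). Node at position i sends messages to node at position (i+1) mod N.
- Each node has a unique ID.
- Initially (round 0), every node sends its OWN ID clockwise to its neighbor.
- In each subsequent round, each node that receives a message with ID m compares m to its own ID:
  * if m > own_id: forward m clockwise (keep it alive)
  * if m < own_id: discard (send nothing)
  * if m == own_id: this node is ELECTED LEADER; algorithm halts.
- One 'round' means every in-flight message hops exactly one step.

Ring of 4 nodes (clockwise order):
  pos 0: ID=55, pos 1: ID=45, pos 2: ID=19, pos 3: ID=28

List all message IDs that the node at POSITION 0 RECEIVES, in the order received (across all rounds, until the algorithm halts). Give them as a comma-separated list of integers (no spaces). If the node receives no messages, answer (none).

Answer: 28,45,55

Derivation:
Round 1: pos1(id45) recv 55: fwd; pos2(id19) recv 45: fwd; pos3(id28) recv 19: drop; pos0(id55) recv 28: drop
Round 2: pos2(id19) recv 55: fwd; pos3(id28) recv 45: fwd
Round 3: pos3(id28) recv 55: fwd; pos0(id55) recv 45: drop
Round 4: pos0(id55) recv 55: ELECTED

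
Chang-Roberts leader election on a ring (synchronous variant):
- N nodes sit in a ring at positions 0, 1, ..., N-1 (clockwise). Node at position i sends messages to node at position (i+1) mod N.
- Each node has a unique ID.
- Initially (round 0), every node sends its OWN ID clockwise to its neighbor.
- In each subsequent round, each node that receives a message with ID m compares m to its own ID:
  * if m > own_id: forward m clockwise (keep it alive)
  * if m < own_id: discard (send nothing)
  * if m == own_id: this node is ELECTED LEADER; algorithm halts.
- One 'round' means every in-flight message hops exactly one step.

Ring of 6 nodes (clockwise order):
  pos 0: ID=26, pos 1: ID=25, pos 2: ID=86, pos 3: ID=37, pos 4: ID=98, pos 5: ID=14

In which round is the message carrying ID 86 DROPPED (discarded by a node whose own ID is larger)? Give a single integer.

Round 1: pos1(id25) recv 26: fwd; pos2(id86) recv 25: drop; pos3(id37) recv 86: fwd; pos4(id98) recv 37: drop; pos5(id14) recv 98: fwd; pos0(id26) recv 14: drop
Round 2: pos2(id86) recv 26: drop; pos4(id98) recv 86: drop; pos0(id26) recv 98: fwd
Round 3: pos1(id25) recv 98: fwd
Round 4: pos2(id86) recv 98: fwd
Round 5: pos3(id37) recv 98: fwd
Round 6: pos4(id98) recv 98: ELECTED
Message ID 86 originates at pos 2; dropped at pos 4 in round 2

Answer: 2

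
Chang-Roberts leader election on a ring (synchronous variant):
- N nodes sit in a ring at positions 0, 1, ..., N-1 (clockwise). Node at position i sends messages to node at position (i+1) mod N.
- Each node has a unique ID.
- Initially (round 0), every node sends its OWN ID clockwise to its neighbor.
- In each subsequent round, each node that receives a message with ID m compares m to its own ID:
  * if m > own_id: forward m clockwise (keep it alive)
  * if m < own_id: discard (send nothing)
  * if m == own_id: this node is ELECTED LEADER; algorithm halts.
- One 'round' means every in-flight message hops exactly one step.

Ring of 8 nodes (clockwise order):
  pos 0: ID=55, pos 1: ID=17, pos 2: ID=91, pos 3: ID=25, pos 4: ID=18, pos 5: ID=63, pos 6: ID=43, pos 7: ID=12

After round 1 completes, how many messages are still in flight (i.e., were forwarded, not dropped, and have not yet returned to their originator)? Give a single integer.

Round 1: pos1(id17) recv 55: fwd; pos2(id91) recv 17: drop; pos3(id25) recv 91: fwd; pos4(id18) recv 25: fwd; pos5(id63) recv 18: drop; pos6(id43) recv 63: fwd; pos7(id12) recv 43: fwd; pos0(id55) recv 12: drop
After round 1: 5 messages still in flight

Answer: 5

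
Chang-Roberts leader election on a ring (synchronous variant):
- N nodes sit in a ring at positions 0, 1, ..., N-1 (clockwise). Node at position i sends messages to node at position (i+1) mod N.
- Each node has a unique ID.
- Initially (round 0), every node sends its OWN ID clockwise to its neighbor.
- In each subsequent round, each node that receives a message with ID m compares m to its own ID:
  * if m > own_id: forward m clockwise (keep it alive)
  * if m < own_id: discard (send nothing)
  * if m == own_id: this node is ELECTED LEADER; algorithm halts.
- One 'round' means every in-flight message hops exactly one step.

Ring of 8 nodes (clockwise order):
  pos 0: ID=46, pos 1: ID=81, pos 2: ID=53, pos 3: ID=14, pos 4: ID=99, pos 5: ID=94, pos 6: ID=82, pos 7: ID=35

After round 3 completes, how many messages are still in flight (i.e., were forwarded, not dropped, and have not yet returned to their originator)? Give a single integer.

Answer: 3

Derivation:
Round 1: pos1(id81) recv 46: drop; pos2(id53) recv 81: fwd; pos3(id14) recv 53: fwd; pos4(id99) recv 14: drop; pos5(id94) recv 99: fwd; pos6(id82) recv 94: fwd; pos7(id35) recv 82: fwd; pos0(id46) recv 35: drop
Round 2: pos3(id14) recv 81: fwd; pos4(id99) recv 53: drop; pos6(id82) recv 99: fwd; pos7(id35) recv 94: fwd; pos0(id46) recv 82: fwd
Round 3: pos4(id99) recv 81: drop; pos7(id35) recv 99: fwd; pos0(id46) recv 94: fwd; pos1(id81) recv 82: fwd
After round 3: 3 messages still in flight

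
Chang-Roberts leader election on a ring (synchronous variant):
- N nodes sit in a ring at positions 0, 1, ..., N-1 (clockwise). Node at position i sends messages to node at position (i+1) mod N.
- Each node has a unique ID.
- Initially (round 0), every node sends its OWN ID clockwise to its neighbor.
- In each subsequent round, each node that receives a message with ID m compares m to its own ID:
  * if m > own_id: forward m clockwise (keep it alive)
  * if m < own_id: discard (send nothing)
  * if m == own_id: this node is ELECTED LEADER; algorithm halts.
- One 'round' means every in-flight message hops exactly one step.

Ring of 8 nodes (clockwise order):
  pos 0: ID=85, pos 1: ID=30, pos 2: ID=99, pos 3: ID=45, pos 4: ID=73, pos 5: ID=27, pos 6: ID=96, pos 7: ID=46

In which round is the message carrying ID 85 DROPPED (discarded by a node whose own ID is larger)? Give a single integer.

Round 1: pos1(id30) recv 85: fwd; pos2(id99) recv 30: drop; pos3(id45) recv 99: fwd; pos4(id73) recv 45: drop; pos5(id27) recv 73: fwd; pos6(id96) recv 27: drop; pos7(id46) recv 96: fwd; pos0(id85) recv 46: drop
Round 2: pos2(id99) recv 85: drop; pos4(id73) recv 99: fwd; pos6(id96) recv 73: drop; pos0(id85) recv 96: fwd
Round 3: pos5(id27) recv 99: fwd; pos1(id30) recv 96: fwd
Round 4: pos6(id96) recv 99: fwd; pos2(id99) recv 96: drop
Round 5: pos7(id46) recv 99: fwd
Round 6: pos0(id85) recv 99: fwd
Round 7: pos1(id30) recv 99: fwd
Round 8: pos2(id99) recv 99: ELECTED
Message ID 85 originates at pos 0; dropped at pos 2 in round 2

Answer: 2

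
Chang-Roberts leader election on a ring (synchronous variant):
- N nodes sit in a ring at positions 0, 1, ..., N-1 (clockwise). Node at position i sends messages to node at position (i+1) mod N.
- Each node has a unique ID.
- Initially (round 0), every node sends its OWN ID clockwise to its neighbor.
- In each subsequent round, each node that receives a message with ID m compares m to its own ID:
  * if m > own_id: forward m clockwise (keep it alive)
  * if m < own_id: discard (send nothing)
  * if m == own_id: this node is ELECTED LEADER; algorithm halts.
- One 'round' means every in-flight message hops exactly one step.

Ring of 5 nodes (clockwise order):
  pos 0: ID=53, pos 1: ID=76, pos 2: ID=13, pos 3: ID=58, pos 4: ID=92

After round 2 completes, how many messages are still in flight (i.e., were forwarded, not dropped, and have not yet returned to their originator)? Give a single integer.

Round 1: pos1(id76) recv 53: drop; pos2(id13) recv 76: fwd; pos3(id58) recv 13: drop; pos4(id92) recv 58: drop; pos0(id53) recv 92: fwd
Round 2: pos3(id58) recv 76: fwd; pos1(id76) recv 92: fwd
After round 2: 2 messages still in flight

Answer: 2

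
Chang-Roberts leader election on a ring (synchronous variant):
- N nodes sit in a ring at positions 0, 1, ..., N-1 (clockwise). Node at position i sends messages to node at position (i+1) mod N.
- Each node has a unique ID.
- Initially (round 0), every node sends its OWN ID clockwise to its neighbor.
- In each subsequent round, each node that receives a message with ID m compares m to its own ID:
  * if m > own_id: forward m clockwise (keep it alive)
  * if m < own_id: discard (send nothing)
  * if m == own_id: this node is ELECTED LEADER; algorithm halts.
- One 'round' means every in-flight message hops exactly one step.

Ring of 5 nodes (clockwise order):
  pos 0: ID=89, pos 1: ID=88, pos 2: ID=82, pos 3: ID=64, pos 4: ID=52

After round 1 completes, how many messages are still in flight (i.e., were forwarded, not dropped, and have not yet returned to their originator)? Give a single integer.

Answer: 4

Derivation:
Round 1: pos1(id88) recv 89: fwd; pos2(id82) recv 88: fwd; pos3(id64) recv 82: fwd; pos4(id52) recv 64: fwd; pos0(id89) recv 52: drop
After round 1: 4 messages still in flight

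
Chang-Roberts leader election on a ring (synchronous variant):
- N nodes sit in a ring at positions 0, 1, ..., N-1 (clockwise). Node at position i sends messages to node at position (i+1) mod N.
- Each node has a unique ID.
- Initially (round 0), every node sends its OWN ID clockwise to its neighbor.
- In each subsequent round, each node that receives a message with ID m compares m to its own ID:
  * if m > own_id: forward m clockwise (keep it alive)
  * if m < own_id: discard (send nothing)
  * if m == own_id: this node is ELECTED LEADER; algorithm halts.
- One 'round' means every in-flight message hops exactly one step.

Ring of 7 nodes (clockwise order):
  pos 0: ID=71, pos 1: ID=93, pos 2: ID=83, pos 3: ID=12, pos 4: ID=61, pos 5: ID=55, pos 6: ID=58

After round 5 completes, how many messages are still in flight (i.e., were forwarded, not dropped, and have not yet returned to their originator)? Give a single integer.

Answer: 2

Derivation:
Round 1: pos1(id93) recv 71: drop; pos2(id83) recv 93: fwd; pos3(id12) recv 83: fwd; pos4(id61) recv 12: drop; pos5(id55) recv 61: fwd; pos6(id58) recv 55: drop; pos0(id71) recv 58: drop
Round 2: pos3(id12) recv 93: fwd; pos4(id61) recv 83: fwd; pos6(id58) recv 61: fwd
Round 3: pos4(id61) recv 93: fwd; pos5(id55) recv 83: fwd; pos0(id71) recv 61: drop
Round 4: pos5(id55) recv 93: fwd; pos6(id58) recv 83: fwd
Round 5: pos6(id58) recv 93: fwd; pos0(id71) recv 83: fwd
After round 5: 2 messages still in flight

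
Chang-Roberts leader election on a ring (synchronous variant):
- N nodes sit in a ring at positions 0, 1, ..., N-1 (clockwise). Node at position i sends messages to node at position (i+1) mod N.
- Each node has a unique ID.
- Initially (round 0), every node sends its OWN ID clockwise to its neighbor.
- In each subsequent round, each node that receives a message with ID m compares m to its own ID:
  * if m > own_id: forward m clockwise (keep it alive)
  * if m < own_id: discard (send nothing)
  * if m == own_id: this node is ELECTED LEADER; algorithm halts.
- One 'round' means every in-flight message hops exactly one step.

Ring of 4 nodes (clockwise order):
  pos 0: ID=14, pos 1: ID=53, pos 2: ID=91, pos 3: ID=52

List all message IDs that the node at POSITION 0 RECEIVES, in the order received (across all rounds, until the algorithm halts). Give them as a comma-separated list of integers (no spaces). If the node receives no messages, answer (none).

Answer: 52,91

Derivation:
Round 1: pos1(id53) recv 14: drop; pos2(id91) recv 53: drop; pos3(id52) recv 91: fwd; pos0(id14) recv 52: fwd
Round 2: pos0(id14) recv 91: fwd; pos1(id53) recv 52: drop
Round 3: pos1(id53) recv 91: fwd
Round 4: pos2(id91) recv 91: ELECTED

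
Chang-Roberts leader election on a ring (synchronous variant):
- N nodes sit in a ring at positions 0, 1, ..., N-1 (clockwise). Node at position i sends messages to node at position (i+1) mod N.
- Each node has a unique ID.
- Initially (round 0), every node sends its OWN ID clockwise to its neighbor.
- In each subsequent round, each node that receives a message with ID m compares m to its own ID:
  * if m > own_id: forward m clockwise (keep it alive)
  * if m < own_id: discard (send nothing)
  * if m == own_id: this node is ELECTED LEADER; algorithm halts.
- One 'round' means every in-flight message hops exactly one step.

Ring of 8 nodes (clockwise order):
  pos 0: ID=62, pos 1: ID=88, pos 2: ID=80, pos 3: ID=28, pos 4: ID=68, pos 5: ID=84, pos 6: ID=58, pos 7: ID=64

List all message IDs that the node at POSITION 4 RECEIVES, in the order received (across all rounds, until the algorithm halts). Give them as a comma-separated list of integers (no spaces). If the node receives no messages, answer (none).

Answer: 28,80,88

Derivation:
Round 1: pos1(id88) recv 62: drop; pos2(id80) recv 88: fwd; pos3(id28) recv 80: fwd; pos4(id68) recv 28: drop; pos5(id84) recv 68: drop; pos6(id58) recv 84: fwd; pos7(id64) recv 58: drop; pos0(id62) recv 64: fwd
Round 2: pos3(id28) recv 88: fwd; pos4(id68) recv 80: fwd; pos7(id64) recv 84: fwd; pos1(id88) recv 64: drop
Round 3: pos4(id68) recv 88: fwd; pos5(id84) recv 80: drop; pos0(id62) recv 84: fwd
Round 4: pos5(id84) recv 88: fwd; pos1(id88) recv 84: drop
Round 5: pos6(id58) recv 88: fwd
Round 6: pos7(id64) recv 88: fwd
Round 7: pos0(id62) recv 88: fwd
Round 8: pos1(id88) recv 88: ELECTED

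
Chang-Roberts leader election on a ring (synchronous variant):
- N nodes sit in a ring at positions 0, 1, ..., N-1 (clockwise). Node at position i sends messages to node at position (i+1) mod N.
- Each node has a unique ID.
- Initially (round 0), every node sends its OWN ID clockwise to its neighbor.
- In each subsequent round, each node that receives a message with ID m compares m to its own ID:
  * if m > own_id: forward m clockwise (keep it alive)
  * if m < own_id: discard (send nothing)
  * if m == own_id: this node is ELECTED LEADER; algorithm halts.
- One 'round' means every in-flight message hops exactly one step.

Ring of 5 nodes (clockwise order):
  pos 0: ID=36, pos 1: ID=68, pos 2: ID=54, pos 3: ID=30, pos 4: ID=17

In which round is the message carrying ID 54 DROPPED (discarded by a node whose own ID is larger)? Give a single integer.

Answer: 4

Derivation:
Round 1: pos1(id68) recv 36: drop; pos2(id54) recv 68: fwd; pos3(id30) recv 54: fwd; pos4(id17) recv 30: fwd; pos0(id36) recv 17: drop
Round 2: pos3(id30) recv 68: fwd; pos4(id17) recv 54: fwd; pos0(id36) recv 30: drop
Round 3: pos4(id17) recv 68: fwd; pos0(id36) recv 54: fwd
Round 4: pos0(id36) recv 68: fwd; pos1(id68) recv 54: drop
Round 5: pos1(id68) recv 68: ELECTED
Message ID 54 originates at pos 2; dropped at pos 1 in round 4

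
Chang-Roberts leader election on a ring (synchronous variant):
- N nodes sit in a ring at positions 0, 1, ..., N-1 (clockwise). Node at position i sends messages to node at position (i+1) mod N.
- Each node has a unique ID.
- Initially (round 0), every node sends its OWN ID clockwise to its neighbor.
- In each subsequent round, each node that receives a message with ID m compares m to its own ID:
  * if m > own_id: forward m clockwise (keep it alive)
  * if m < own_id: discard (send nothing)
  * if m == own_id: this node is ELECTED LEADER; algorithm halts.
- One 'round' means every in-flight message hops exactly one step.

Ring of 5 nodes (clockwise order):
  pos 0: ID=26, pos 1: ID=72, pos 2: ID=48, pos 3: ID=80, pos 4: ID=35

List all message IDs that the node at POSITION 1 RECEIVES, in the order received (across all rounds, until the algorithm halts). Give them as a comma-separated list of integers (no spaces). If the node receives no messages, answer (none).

Answer: 26,35,80

Derivation:
Round 1: pos1(id72) recv 26: drop; pos2(id48) recv 72: fwd; pos3(id80) recv 48: drop; pos4(id35) recv 80: fwd; pos0(id26) recv 35: fwd
Round 2: pos3(id80) recv 72: drop; pos0(id26) recv 80: fwd; pos1(id72) recv 35: drop
Round 3: pos1(id72) recv 80: fwd
Round 4: pos2(id48) recv 80: fwd
Round 5: pos3(id80) recv 80: ELECTED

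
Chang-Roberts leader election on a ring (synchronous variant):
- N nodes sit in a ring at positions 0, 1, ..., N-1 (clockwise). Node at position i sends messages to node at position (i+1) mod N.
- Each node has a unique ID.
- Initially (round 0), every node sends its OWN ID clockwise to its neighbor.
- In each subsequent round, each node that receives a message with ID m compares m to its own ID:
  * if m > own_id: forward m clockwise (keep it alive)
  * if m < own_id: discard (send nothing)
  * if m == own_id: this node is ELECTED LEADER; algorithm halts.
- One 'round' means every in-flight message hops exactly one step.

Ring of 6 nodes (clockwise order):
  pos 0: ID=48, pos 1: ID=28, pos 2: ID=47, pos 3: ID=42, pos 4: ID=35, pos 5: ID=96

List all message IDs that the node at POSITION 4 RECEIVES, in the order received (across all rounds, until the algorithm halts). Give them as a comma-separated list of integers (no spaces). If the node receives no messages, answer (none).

Round 1: pos1(id28) recv 48: fwd; pos2(id47) recv 28: drop; pos3(id42) recv 47: fwd; pos4(id35) recv 42: fwd; pos5(id96) recv 35: drop; pos0(id48) recv 96: fwd
Round 2: pos2(id47) recv 48: fwd; pos4(id35) recv 47: fwd; pos5(id96) recv 42: drop; pos1(id28) recv 96: fwd
Round 3: pos3(id42) recv 48: fwd; pos5(id96) recv 47: drop; pos2(id47) recv 96: fwd
Round 4: pos4(id35) recv 48: fwd; pos3(id42) recv 96: fwd
Round 5: pos5(id96) recv 48: drop; pos4(id35) recv 96: fwd
Round 6: pos5(id96) recv 96: ELECTED

Answer: 42,47,48,96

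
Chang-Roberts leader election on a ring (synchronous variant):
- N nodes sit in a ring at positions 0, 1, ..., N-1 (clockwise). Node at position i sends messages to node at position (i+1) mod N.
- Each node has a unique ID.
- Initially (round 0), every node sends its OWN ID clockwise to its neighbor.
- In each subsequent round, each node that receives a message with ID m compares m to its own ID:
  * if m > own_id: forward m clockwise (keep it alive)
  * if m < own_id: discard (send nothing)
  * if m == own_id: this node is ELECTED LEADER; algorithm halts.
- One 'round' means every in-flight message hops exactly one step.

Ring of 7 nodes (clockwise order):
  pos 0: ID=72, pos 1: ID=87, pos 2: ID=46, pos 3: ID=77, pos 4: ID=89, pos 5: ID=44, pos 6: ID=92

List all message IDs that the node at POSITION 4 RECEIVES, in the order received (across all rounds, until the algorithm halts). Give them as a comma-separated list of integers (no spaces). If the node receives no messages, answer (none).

Round 1: pos1(id87) recv 72: drop; pos2(id46) recv 87: fwd; pos3(id77) recv 46: drop; pos4(id89) recv 77: drop; pos5(id44) recv 89: fwd; pos6(id92) recv 44: drop; pos0(id72) recv 92: fwd
Round 2: pos3(id77) recv 87: fwd; pos6(id92) recv 89: drop; pos1(id87) recv 92: fwd
Round 3: pos4(id89) recv 87: drop; pos2(id46) recv 92: fwd
Round 4: pos3(id77) recv 92: fwd
Round 5: pos4(id89) recv 92: fwd
Round 6: pos5(id44) recv 92: fwd
Round 7: pos6(id92) recv 92: ELECTED

Answer: 77,87,92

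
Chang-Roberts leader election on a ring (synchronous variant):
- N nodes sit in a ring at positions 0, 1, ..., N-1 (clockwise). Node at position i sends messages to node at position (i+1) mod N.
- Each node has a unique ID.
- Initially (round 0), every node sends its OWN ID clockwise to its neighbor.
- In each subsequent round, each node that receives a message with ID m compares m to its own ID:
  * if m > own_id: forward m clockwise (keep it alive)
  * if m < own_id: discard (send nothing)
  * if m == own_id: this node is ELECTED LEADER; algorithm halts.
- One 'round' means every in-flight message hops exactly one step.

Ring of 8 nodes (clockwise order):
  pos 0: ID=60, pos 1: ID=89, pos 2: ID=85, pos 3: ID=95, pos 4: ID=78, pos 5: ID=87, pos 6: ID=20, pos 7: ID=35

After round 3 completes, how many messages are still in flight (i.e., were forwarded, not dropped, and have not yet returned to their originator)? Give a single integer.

Answer: 2

Derivation:
Round 1: pos1(id89) recv 60: drop; pos2(id85) recv 89: fwd; pos3(id95) recv 85: drop; pos4(id78) recv 95: fwd; pos5(id87) recv 78: drop; pos6(id20) recv 87: fwd; pos7(id35) recv 20: drop; pos0(id60) recv 35: drop
Round 2: pos3(id95) recv 89: drop; pos5(id87) recv 95: fwd; pos7(id35) recv 87: fwd
Round 3: pos6(id20) recv 95: fwd; pos0(id60) recv 87: fwd
After round 3: 2 messages still in flight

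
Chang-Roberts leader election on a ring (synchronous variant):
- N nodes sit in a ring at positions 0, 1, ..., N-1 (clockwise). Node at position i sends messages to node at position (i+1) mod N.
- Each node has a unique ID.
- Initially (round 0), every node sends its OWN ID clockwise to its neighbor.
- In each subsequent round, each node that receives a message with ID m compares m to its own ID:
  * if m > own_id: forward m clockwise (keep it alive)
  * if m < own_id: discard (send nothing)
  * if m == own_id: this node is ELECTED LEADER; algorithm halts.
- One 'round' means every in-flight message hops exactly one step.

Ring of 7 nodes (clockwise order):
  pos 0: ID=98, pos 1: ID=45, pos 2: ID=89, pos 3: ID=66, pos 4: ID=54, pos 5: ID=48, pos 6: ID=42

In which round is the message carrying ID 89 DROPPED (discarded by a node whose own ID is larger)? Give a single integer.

Round 1: pos1(id45) recv 98: fwd; pos2(id89) recv 45: drop; pos3(id66) recv 89: fwd; pos4(id54) recv 66: fwd; pos5(id48) recv 54: fwd; pos6(id42) recv 48: fwd; pos0(id98) recv 42: drop
Round 2: pos2(id89) recv 98: fwd; pos4(id54) recv 89: fwd; pos5(id48) recv 66: fwd; pos6(id42) recv 54: fwd; pos0(id98) recv 48: drop
Round 3: pos3(id66) recv 98: fwd; pos5(id48) recv 89: fwd; pos6(id42) recv 66: fwd; pos0(id98) recv 54: drop
Round 4: pos4(id54) recv 98: fwd; pos6(id42) recv 89: fwd; pos0(id98) recv 66: drop
Round 5: pos5(id48) recv 98: fwd; pos0(id98) recv 89: drop
Round 6: pos6(id42) recv 98: fwd
Round 7: pos0(id98) recv 98: ELECTED
Message ID 89 originates at pos 2; dropped at pos 0 in round 5

Answer: 5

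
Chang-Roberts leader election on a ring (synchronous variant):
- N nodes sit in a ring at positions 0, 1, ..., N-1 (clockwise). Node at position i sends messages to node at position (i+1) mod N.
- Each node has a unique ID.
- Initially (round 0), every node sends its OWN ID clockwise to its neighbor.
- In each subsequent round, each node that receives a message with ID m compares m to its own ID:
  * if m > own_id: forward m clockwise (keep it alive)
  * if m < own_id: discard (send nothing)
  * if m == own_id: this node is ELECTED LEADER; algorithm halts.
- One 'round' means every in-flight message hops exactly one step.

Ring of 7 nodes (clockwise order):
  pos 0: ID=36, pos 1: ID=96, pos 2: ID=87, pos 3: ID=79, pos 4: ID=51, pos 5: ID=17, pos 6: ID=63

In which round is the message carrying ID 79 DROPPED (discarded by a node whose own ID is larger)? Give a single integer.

Answer: 5

Derivation:
Round 1: pos1(id96) recv 36: drop; pos2(id87) recv 96: fwd; pos3(id79) recv 87: fwd; pos4(id51) recv 79: fwd; pos5(id17) recv 51: fwd; pos6(id63) recv 17: drop; pos0(id36) recv 63: fwd
Round 2: pos3(id79) recv 96: fwd; pos4(id51) recv 87: fwd; pos5(id17) recv 79: fwd; pos6(id63) recv 51: drop; pos1(id96) recv 63: drop
Round 3: pos4(id51) recv 96: fwd; pos5(id17) recv 87: fwd; pos6(id63) recv 79: fwd
Round 4: pos5(id17) recv 96: fwd; pos6(id63) recv 87: fwd; pos0(id36) recv 79: fwd
Round 5: pos6(id63) recv 96: fwd; pos0(id36) recv 87: fwd; pos1(id96) recv 79: drop
Round 6: pos0(id36) recv 96: fwd; pos1(id96) recv 87: drop
Round 7: pos1(id96) recv 96: ELECTED
Message ID 79 originates at pos 3; dropped at pos 1 in round 5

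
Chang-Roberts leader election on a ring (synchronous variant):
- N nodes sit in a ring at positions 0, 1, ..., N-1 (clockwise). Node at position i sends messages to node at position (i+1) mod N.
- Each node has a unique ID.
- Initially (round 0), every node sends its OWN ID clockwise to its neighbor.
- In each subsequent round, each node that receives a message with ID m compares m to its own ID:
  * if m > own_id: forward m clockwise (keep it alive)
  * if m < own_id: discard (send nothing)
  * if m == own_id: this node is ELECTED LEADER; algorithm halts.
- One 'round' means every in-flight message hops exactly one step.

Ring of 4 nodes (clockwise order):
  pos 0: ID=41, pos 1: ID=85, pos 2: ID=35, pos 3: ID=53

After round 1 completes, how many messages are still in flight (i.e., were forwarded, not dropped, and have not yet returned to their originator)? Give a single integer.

Round 1: pos1(id85) recv 41: drop; pos2(id35) recv 85: fwd; pos3(id53) recv 35: drop; pos0(id41) recv 53: fwd
After round 1: 2 messages still in flight

Answer: 2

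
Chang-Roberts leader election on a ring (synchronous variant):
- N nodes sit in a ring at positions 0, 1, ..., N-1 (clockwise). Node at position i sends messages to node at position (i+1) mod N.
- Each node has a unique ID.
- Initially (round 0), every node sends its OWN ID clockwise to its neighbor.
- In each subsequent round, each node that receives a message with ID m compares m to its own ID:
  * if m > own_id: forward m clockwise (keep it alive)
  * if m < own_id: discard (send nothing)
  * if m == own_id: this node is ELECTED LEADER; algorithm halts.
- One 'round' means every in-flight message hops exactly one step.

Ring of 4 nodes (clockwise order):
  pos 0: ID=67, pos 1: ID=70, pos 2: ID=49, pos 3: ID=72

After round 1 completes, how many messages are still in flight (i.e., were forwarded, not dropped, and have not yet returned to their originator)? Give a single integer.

Answer: 2

Derivation:
Round 1: pos1(id70) recv 67: drop; pos2(id49) recv 70: fwd; pos3(id72) recv 49: drop; pos0(id67) recv 72: fwd
After round 1: 2 messages still in flight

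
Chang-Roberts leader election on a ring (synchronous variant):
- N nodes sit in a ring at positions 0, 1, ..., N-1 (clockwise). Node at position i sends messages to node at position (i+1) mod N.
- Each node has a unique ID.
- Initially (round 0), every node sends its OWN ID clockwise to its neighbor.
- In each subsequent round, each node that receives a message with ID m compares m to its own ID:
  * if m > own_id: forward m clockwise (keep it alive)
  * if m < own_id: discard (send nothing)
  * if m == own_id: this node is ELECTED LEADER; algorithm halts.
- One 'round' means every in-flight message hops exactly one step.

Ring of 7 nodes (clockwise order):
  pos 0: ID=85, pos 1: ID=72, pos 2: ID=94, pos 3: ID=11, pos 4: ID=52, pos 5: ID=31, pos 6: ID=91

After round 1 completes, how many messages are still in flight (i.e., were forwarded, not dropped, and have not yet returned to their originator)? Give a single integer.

Answer: 4

Derivation:
Round 1: pos1(id72) recv 85: fwd; pos2(id94) recv 72: drop; pos3(id11) recv 94: fwd; pos4(id52) recv 11: drop; pos5(id31) recv 52: fwd; pos6(id91) recv 31: drop; pos0(id85) recv 91: fwd
After round 1: 4 messages still in flight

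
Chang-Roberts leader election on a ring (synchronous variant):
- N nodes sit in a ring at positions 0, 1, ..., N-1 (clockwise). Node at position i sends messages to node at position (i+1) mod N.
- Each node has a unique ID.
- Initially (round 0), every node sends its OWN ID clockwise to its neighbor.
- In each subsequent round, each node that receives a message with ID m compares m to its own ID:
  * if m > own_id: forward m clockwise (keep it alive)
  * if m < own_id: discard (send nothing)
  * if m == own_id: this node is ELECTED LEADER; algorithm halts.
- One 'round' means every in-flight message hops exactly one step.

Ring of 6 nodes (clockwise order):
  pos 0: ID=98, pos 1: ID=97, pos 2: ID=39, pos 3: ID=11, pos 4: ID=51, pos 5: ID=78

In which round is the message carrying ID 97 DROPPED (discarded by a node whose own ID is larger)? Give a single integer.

Round 1: pos1(id97) recv 98: fwd; pos2(id39) recv 97: fwd; pos3(id11) recv 39: fwd; pos4(id51) recv 11: drop; pos5(id78) recv 51: drop; pos0(id98) recv 78: drop
Round 2: pos2(id39) recv 98: fwd; pos3(id11) recv 97: fwd; pos4(id51) recv 39: drop
Round 3: pos3(id11) recv 98: fwd; pos4(id51) recv 97: fwd
Round 4: pos4(id51) recv 98: fwd; pos5(id78) recv 97: fwd
Round 5: pos5(id78) recv 98: fwd; pos0(id98) recv 97: drop
Round 6: pos0(id98) recv 98: ELECTED
Message ID 97 originates at pos 1; dropped at pos 0 in round 5

Answer: 5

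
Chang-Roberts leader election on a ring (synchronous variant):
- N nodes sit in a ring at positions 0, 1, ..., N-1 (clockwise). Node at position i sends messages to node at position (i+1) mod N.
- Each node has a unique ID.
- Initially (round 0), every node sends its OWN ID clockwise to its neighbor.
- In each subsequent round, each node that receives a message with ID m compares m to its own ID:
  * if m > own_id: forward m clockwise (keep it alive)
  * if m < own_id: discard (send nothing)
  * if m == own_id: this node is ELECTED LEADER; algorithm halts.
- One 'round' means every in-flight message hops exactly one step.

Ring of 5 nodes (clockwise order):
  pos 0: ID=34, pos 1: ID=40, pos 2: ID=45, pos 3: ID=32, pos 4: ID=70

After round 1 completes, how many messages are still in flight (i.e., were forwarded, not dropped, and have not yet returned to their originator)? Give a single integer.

Round 1: pos1(id40) recv 34: drop; pos2(id45) recv 40: drop; pos3(id32) recv 45: fwd; pos4(id70) recv 32: drop; pos0(id34) recv 70: fwd
After round 1: 2 messages still in flight

Answer: 2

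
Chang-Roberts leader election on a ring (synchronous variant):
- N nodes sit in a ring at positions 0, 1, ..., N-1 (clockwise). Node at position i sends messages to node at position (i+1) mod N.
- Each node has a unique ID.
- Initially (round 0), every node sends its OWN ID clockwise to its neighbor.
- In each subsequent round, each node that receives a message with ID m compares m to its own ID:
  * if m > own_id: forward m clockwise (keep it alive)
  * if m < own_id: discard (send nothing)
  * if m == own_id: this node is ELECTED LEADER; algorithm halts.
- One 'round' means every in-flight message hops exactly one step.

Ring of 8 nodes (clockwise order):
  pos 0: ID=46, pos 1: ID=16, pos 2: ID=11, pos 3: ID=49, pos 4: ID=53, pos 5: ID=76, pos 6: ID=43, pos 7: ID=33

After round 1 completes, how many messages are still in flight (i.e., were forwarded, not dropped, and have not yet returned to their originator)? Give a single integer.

Round 1: pos1(id16) recv 46: fwd; pos2(id11) recv 16: fwd; pos3(id49) recv 11: drop; pos4(id53) recv 49: drop; pos5(id76) recv 53: drop; pos6(id43) recv 76: fwd; pos7(id33) recv 43: fwd; pos0(id46) recv 33: drop
After round 1: 4 messages still in flight

Answer: 4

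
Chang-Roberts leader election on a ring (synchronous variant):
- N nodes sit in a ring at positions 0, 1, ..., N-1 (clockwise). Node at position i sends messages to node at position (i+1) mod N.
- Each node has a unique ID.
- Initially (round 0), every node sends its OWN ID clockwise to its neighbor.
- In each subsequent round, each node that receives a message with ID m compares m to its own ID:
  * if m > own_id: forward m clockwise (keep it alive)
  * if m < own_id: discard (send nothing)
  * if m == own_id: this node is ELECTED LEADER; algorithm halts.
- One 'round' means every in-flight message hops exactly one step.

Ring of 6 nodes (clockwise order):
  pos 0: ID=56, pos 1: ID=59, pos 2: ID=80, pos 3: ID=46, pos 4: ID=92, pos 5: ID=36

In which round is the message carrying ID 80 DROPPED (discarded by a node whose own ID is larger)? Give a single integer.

Round 1: pos1(id59) recv 56: drop; pos2(id80) recv 59: drop; pos3(id46) recv 80: fwd; pos4(id92) recv 46: drop; pos5(id36) recv 92: fwd; pos0(id56) recv 36: drop
Round 2: pos4(id92) recv 80: drop; pos0(id56) recv 92: fwd
Round 3: pos1(id59) recv 92: fwd
Round 4: pos2(id80) recv 92: fwd
Round 5: pos3(id46) recv 92: fwd
Round 6: pos4(id92) recv 92: ELECTED
Message ID 80 originates at pos 2; dropped at pos 4 in round 2

Answer: 2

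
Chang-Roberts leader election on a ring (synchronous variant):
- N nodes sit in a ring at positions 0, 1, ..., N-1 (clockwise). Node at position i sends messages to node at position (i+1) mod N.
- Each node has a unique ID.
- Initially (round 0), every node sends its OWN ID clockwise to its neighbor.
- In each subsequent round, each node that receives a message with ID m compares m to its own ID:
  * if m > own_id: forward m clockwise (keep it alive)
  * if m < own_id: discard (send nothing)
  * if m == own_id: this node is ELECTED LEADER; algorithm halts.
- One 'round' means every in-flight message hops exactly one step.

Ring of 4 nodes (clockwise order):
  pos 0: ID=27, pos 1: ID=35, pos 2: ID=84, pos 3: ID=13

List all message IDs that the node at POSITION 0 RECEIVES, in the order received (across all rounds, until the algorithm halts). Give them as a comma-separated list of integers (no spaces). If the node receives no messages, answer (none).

Round 1: pos1(id35) recv 27: drop; pos2(id84) recv 35: drop; pos3(id13) recv 84: fwd; pos0(id27) recv 13: drop
Round 2: pos0(id27) recv 84: fwd
Round 3: pos1(id35) recv 84: fwd
Round 4: pos2(id84) recv 84: ELECTED

Answer: 13,84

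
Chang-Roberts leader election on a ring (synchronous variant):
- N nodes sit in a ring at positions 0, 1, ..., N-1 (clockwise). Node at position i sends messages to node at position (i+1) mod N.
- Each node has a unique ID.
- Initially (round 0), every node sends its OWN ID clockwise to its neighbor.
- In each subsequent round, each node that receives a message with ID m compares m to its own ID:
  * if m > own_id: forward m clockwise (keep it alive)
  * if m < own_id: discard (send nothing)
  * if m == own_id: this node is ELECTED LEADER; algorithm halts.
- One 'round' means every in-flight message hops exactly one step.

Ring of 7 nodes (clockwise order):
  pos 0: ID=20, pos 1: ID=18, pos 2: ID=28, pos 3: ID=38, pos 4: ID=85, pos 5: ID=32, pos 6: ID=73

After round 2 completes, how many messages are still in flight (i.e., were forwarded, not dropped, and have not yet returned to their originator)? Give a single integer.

Answer: 2

Derivation:
Round 1: pos1(id18) recv 20: fwd; pos2(id28) recv 18: drop; pos3(id38) recv 28: drop; pos4(id85) recv 38: drop; pos5(id32) recv 85: fwd; pos6(id73) recv 32: drop; pos0(id20) recv 73: fwd
Round 2: pos2(id28) recv 20: drop; pos6(id73) recv 85: fwd; pos1(id18) recv 73: fwd
After round 2: 2 messages still in flight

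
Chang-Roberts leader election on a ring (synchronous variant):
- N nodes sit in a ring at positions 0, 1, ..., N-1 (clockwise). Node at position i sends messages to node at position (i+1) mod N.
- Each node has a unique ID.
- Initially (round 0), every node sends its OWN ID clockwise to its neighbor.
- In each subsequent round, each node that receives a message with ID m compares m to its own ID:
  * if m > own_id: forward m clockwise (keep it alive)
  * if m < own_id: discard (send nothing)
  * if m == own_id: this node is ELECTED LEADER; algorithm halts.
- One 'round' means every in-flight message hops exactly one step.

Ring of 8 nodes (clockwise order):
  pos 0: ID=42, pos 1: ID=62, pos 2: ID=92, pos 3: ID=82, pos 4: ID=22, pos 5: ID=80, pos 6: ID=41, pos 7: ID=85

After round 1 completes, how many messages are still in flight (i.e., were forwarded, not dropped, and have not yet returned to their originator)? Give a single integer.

Answer: 4

Derivation:
Round 1: pos1(id62) recv 42: drop; pos2(id92) recv 62: drop; pos3(id82) recv 92: fwd; pos4(id22) recv 82: fwd; pos5(id80) recv 22: drop; pos6(id41) recv 80: fwd; pos7(id85) recv 41: drop; pos0(id42) recv 85: fwd
After round 1: 4 messages still in flight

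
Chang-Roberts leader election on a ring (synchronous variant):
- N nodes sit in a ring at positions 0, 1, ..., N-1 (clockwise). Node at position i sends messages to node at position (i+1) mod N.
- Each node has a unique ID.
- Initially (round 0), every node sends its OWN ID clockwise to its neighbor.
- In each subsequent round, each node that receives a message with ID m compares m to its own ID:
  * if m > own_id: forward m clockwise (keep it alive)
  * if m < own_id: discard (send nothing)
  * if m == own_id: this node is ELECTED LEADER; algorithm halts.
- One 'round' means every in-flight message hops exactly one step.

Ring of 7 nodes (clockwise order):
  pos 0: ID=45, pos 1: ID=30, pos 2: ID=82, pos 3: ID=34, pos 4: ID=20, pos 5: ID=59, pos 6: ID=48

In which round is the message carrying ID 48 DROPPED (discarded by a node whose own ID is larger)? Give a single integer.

Answer: 3

Derivation:
Round 1: pos1(id30) recv 45: fwd; pos2(id82) recv 30: drop; pos3(id34) recv 82: fwd; pos4(id20) recv 34: fwd; pos5(id59) recv 20: drop; pos6(id48) recv 59: fwd; pos0(id45) recv 48: fwd
Round 2: pos2(id82) recv 45: drop; pos4(id20) recv 82: fwd; pos5(id59) recv 34: drop; pos0(id45) recv 59: fwd; pos1(id30) recv 48: fwd
Round 3: pos5(id59) recv 82: fwd; pos1(id30) recv 59: fwd; pos2(id82) recv 48: drop
Round 4: pos6(id48) recv 82: fwd; pos2(id82) recv 59: drop
Round 5: pos0(id45) recv 82: fwd
Round 6: pos1(id30) recv 82: fwd
Round 7: pos2(id82) recv 82: ELECTED
Message ID 48 originates at pos 6; dropped at pos 2 in round 3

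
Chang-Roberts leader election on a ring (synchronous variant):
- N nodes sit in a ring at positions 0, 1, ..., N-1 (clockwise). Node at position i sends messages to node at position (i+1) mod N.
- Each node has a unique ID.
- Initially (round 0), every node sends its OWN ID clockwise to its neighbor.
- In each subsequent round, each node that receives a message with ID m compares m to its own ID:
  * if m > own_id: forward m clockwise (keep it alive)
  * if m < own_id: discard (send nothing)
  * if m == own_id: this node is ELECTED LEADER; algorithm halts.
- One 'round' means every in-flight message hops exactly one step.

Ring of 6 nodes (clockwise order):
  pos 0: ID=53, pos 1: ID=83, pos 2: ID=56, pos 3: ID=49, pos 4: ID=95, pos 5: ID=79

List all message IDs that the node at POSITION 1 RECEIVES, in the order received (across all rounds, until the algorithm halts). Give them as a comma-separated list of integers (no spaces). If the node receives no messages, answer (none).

Round 1: pos1(id83) recv 53: drop; pos2(id56) recv 83: fwd; pos3(id49) recv 56: fwd; pos4(id95) recv 49: drop; pos5(id79) recv 95: fwd; pos0(id53) recv 79: fwd
Round 2: pos3(id49) recv 83: fwd; pos4(id95) recv 56: drop; pos0(id53) recv 95: fwd; pos1(id83) recv 79: drop
Round 3: pos4(id95) recv 83: drop; pos1(id83) recv 95: fwd
Round 4: pos2(id56) recv 95: fwd
Round 5: pos3(id49) recv 95: fwd
Round 6: pos4(id95) recv 95: ELECTED

Answer: 53,79,95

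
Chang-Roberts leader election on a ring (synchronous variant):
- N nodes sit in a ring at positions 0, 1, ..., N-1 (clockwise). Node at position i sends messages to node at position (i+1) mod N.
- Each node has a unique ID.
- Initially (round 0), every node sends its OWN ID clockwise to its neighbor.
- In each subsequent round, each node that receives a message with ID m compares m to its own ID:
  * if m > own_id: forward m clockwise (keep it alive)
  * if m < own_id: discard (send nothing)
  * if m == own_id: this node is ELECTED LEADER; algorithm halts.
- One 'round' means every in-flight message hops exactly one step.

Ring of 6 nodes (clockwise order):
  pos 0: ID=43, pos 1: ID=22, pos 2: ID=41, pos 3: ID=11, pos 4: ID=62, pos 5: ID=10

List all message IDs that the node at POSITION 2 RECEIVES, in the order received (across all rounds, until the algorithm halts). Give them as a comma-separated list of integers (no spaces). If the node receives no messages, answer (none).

Answer: 22,43,62

Derivation:
Round 1: pos1(id22) recv 43: fwd; pos2(id41) recv 22: drop; pos3(id11) recv 41: fwd; pos4(id62) recv 11: drop; pos5(id10) recv 62: fwd; pos0(id43) recv 10: drop
Round 2: pos2(id41) recv 43: fwd; pos4(id62) recv 41: drop; pos0(id43) recv 62: fwd
Round 3: pos3(id11) recv 43: fwd; pos1(id22) recv 62: fwd
Round 4: pos4(id62) recv 43: drop; pos2(id41) recv 62: fwd
Round 5: pos3(id11) recv 62: fwd
Round 6: pos4(id62) recv 62: ELECTED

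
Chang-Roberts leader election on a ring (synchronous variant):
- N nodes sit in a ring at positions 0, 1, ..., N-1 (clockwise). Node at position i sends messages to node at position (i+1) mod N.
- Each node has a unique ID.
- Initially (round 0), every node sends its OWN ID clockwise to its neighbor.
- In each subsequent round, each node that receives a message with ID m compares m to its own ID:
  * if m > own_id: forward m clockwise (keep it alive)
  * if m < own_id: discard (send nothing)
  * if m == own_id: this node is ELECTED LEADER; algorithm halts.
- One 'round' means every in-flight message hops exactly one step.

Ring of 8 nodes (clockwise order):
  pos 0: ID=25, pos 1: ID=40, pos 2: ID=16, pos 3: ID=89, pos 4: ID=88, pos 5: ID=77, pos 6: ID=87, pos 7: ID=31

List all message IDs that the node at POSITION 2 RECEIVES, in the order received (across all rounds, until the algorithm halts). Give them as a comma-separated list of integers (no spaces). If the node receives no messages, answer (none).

Answer: 40,87,88,89

Derivation:
Round 1: pos1(id40) recv 25: drop; pos2(id16) recv 40: fwd; pos3(id89) recv 16: drop; pos4(id88) recv 89: fwd; pos5(id77) recv 88: fwd; pos6(id87) recv 77: drop; pos7(id31) recv 87: fwd; pos0(id25) recv 31: fwd
Round 2: pos3(id89) recv 40: drop; pos5(id77) recv 89: fwd; pos6(id87) recv 88: fwd; pos0(id25) recv 87: fwd; pos1(id40) recv 31: drop
Round 3: pos6(id87) recv 89: fwd; pos7(id31) recv 88: fwd; pos1(id40) recv 87: fwd
Round 4: pos7(id31) recv 89: fwd; pos0(id25) recv 88: fwd; pos2(id16) recv 87: fwd
Round 5: pos0(id25) recv 89: fwd; pos1(id40) recv 88: fwd; pos3(id89) recv 87: drop
Round 6: pos1(id40) recv 89: fwd; pos2(id16) recv 88: fwd
Round 7: pos2(id16) recv 89: fwd; pos3(id89) recv 88: drop
Round 8: pos3(id89) recv 89: ELECTED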